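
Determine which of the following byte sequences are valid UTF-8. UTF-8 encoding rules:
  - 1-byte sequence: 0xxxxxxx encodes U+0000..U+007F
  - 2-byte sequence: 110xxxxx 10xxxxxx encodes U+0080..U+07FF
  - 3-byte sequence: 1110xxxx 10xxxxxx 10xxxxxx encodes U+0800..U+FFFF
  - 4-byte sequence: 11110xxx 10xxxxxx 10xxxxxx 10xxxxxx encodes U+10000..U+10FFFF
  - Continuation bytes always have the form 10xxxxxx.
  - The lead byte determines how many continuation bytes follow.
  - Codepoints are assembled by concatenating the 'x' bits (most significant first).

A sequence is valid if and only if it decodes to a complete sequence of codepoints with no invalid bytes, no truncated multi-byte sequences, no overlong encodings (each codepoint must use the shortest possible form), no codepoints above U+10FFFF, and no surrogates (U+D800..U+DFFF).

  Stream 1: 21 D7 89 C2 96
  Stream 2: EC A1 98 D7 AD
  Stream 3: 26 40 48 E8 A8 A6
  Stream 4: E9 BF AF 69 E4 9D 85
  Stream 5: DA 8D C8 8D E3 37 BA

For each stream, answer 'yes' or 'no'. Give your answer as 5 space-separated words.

Answer: yes yes yes yes no

Derivation:
Stream 1: decodes cleanly. VALID
Stream 2: decodes cleanly. VALID
Stream 3: decodes cleanly. VALID
Stream 4: decodes cleanly. VALID
Stream 5: error at byte offset 5. INVALID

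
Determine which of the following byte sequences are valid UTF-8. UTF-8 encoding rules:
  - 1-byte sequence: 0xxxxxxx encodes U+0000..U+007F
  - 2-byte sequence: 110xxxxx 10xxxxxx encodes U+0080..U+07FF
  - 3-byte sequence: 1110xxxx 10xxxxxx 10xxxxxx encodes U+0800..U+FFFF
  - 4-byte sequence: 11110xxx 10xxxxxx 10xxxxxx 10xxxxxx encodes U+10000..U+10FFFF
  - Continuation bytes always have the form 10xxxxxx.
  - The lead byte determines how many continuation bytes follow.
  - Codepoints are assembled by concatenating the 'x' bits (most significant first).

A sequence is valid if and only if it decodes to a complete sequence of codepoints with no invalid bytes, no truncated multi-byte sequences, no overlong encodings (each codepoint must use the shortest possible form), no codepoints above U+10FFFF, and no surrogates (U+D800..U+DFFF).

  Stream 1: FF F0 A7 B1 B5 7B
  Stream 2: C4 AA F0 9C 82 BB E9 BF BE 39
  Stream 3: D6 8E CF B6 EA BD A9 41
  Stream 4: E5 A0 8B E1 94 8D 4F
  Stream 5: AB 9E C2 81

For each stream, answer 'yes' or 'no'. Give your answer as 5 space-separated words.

Answer: no yes yes yes no

Derivation:
Stream 1: error at byte offset 0. INVALID
Stream 2: decodes cleanly. VALID
Stream 3: decodes cleanly. VALID
Stream 4: decodes cleanly. VALID
Stream 5: error at byte offset 0. INVALID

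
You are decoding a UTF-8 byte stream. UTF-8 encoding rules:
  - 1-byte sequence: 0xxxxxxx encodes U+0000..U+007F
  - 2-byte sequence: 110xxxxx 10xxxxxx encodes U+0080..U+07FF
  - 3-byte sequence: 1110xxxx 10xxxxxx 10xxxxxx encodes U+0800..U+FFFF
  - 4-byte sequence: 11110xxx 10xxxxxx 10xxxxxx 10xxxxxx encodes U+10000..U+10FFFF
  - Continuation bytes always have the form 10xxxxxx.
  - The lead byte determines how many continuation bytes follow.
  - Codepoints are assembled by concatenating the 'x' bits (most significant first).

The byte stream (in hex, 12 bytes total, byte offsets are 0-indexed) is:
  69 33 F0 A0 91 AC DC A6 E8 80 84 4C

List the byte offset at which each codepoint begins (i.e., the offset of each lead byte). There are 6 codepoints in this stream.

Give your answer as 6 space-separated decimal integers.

Answer: 0 1 2 6 8 11

Derivation:
Byte[0]=69: 1-byte ASCII. cp=U+0069
Byte[1]=33: 1-byte ASCII. cp=U+0033
Byte[2]=F0: 4-byte lead, need 3 cont bytes. acc=0x0
Byte[3]=A0: continuation. acc=(acc<<6)|0x20=0x20
Byte[4]=91: continuation. acc=(acc<<6)|0x11=0x811
Byte[5]=AC: continuation. acc=(acc<<6)|0x2C=0x2046C
Completed: cp=U+2046C (starts at byte 2)
Byte[6]=DC: 2-byte lead, need 1 cont bytes. acc=0x1C
Byte[7]=A6: continuation. acc=(acc<<6)|0x26=0x726
Completed: cp=U+0726 (starts at byte 6)
Byte[8]=E8: 3-byte lead, need 2 cont bytes. acc=0x8
Byte[9]=80: continuation. acc=(acc<<6)|0x00=0x200
Byte[10]=84: continuation. acc=(acc<<6)|0x04=0x8004
Completed: cp=U+8004 (starts at byte 8)
Byte[11]=4C: 1-byte ASCII. cp=U+004C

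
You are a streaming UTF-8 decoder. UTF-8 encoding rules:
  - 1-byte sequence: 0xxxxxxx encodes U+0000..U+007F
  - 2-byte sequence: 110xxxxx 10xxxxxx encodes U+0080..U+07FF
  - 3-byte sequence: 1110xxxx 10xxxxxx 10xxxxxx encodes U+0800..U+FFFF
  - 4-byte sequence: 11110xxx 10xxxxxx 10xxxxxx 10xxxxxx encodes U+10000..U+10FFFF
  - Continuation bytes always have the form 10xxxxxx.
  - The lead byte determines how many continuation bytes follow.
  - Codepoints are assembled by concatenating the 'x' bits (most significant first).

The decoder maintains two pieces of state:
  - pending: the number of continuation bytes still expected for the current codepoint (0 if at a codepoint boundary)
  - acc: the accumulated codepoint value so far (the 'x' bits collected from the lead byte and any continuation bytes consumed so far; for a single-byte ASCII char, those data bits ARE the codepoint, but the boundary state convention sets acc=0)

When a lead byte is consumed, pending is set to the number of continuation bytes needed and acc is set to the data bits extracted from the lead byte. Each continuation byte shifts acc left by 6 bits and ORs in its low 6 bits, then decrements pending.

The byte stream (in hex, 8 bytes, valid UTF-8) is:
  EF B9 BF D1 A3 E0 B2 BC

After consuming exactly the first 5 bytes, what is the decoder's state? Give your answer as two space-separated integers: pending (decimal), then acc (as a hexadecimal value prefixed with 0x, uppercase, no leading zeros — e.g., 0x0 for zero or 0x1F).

Byte[0]=EF: 3-byte lead. pending=2, acc=0xF
Byte[1]=B9: continuation. acc=(acc<<6)|0x39=0x3F9, pending=1
Byte[2]=BF: continuation. acc=(acc<<6)|0x3F=0xFE7F, pending=0
Byte[3]=D1: 2-byte lead. pending=1, acc=0x11
Byte[4]=A3: continuation. acc=(acc<<6)|0x23=0x463, pending=0

Answer: 0 0x463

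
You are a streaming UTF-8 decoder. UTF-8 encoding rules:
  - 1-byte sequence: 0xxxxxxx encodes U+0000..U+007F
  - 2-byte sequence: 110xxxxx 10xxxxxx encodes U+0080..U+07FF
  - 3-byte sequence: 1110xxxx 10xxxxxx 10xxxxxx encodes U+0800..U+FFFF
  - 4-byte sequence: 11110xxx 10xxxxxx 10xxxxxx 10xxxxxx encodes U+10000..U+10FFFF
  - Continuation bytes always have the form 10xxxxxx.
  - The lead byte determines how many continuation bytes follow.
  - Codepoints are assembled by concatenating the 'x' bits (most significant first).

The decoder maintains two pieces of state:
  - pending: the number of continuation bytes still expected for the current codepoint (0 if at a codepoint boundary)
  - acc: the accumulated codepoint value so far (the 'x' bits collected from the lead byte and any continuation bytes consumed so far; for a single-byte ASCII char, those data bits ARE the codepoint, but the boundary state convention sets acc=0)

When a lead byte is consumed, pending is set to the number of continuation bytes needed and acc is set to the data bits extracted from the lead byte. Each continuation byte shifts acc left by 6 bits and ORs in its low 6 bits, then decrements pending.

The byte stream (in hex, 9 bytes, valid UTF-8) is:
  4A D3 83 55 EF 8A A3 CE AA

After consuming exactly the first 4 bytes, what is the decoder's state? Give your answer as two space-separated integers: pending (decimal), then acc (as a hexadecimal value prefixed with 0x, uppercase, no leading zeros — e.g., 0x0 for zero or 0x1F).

Answer: 0 0x0

Derivation:
Byte[0]=4A: 1-byte. pending=0, acc=0x0
Byte[1]=D3: 2-byte lead. pending=1, acc=0x13
Byte[2]=83: continuation. acc=(acc<<6)|0x03=0x4C3, pending=0
Byte[3]=55: 1-byte. pending=0, acc=0x0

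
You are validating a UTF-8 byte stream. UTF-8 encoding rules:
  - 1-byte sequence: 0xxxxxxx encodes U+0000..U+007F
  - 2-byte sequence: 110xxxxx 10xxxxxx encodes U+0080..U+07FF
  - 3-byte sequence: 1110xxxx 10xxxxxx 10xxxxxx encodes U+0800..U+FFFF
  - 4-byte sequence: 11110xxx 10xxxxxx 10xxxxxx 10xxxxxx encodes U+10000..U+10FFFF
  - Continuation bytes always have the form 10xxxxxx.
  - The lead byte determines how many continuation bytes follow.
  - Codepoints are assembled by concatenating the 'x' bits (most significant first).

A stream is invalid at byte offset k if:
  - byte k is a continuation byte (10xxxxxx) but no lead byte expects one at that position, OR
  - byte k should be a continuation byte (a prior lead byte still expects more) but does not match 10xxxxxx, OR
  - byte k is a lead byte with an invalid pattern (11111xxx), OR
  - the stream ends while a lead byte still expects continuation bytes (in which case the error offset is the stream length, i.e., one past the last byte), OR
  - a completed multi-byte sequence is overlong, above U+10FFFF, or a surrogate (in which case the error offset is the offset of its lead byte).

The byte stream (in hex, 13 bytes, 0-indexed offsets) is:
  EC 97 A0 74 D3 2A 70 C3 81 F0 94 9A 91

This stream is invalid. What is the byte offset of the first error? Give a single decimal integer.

Byte[0]=EC: 3-byte lead, need 2 cont bytes. acc=0xC
Byte[1]=97: continuation. acc=(acc<<6)|0x17=0x317
Byte[2]=A0: continuation. acc=(acc<<6)|0x20=0xC5E0
Completed: cp=U+C5E0 (starts at byte 0)
Byte[3]=74: 1-byte ASCII. cp=U+0074
Byte[4]=D3: 2-byte lead, need 1 cont bytes. acc=0x13
Byte[5]=2A: expected 10xxxxxx continuation. INVALID

Answer: 5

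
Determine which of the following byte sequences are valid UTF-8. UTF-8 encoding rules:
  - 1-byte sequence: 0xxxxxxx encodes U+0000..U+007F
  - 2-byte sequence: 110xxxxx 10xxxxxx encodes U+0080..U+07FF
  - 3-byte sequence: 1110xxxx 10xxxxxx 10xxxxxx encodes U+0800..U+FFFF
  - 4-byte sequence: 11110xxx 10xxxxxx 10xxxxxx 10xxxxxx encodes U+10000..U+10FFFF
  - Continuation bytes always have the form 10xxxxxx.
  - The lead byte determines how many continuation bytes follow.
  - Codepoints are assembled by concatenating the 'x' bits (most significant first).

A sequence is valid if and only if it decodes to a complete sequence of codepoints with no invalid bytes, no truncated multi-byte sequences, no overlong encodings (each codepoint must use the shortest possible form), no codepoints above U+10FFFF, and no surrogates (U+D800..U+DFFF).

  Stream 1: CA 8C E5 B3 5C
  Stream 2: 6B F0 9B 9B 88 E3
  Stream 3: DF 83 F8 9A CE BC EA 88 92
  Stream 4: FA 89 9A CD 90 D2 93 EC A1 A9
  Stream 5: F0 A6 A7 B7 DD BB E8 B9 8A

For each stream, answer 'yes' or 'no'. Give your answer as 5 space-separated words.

Stream 1: error at byte offset 4. INVALID
Stream 2: error at byte offset 6. INVALID
Stream 3: error at byte offset 2. INVALID
Stream 4: error at byte offset 0. INVALID
Stream 5: decodes cleanly. VALID

Answer: no no no no yes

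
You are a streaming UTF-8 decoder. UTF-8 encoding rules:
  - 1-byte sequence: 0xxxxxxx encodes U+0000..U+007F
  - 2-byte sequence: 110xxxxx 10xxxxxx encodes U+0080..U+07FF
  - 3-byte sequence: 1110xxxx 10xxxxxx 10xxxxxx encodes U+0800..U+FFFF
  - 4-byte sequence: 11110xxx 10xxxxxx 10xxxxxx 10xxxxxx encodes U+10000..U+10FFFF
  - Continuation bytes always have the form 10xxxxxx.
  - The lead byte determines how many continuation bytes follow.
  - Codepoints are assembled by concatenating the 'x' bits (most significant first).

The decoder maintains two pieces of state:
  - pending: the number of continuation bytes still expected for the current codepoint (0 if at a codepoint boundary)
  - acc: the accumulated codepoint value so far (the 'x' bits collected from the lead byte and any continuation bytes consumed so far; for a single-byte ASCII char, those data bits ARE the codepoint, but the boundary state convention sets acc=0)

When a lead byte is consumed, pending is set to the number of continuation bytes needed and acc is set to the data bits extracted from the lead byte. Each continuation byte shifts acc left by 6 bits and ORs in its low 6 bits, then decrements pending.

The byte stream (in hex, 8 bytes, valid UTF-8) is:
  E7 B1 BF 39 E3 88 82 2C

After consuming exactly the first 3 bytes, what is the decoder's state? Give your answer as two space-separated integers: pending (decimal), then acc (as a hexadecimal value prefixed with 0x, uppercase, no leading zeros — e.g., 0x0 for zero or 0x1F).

Answer: 0 0x7C7F

Derivation:
Byte[0]=E7: 3-byte lead. pending=2, acc=0x7
Byte[1]=B1: continuation. acc=(acc<<6)|0x31=0x1F1, pending=1
Byte[2]=BF: continuation. acc=(acc<<6)|0x3F=0x7C7F, pending=0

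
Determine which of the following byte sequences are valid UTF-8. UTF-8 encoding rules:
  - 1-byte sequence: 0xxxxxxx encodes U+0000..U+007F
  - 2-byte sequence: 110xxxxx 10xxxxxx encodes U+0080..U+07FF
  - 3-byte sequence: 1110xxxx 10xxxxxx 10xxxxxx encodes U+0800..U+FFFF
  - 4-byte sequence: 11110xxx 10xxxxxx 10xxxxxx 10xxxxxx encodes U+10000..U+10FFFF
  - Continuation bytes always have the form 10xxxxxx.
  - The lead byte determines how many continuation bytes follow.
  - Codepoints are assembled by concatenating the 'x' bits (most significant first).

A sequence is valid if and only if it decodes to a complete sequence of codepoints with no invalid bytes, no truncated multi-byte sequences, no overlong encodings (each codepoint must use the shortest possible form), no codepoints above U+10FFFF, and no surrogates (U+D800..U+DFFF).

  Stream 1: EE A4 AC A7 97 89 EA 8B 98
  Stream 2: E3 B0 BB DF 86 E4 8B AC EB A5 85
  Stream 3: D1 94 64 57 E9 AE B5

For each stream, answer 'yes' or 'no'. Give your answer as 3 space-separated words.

Answer: no yes yes

Derivation:
Stream 1: error at byte offset 3. INVALID
Stream 2: decodes cleanly. VALID
Stream 3: decodes cleanly. VALID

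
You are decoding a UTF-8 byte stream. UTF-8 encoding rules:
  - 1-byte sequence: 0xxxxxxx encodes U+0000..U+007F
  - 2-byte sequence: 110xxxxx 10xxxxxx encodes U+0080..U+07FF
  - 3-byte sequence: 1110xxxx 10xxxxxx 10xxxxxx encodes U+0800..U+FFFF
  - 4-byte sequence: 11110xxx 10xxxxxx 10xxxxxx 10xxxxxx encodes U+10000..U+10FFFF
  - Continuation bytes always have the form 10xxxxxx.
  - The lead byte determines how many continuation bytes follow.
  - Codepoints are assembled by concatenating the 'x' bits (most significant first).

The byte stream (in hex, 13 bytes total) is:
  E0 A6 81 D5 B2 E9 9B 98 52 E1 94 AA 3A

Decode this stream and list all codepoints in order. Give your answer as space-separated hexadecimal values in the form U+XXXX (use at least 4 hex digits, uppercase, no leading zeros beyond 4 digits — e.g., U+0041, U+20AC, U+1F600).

Answer: U+0981 U+0572 U+96D8 U+0052 U+152A U+003A

Derivation:
Byte[0]=E0: 3-byte lead, need 2 cont bytes. acc=0x0
Byte[1]=A6: continuation. acc=(acc<<6)|0x26=0x26
Byte[2]=81: continuation. acc=(acc<<6)|0x01=0x981
Completed: cp=U+0981 (starts at byte 0)
Byte[3]=D5: 2-byte lead, need 1 cont bytes. acc=0x15
Byte[4]=B2: continuation. acc=(acc<<6)|0x32=0x572
Completed: cp=U+0572 (starts at byte 3)
Byte[5]=E9: 3-byte lead, need 2 cont bytes. acc=0x9
Byte[6]=9B: continuation. acc=(acc<<6)|0x1B=0x25B
Byte[7]=98: continuation. acc=(acc<<6)|0x18=0x96D8
Completed: cp=U+96D8 (starts at byte 5)
Byte[8]=52: 1-byte ASCII. cp=U+0052
Byte[9]=E1: 3-byte lead, need 2 cont bytes. acc=0x1
Byte[10]=94: continuation. acc=(acc<<6)|0x14=0x54
Byte[11]=AA: continuation. acc=(acc<<6)|0x2A=0x152A
Completed: cp=U+152A (starts at byte 9)
Byte[12]=3A: 1-byte ASCII. cp=U+003A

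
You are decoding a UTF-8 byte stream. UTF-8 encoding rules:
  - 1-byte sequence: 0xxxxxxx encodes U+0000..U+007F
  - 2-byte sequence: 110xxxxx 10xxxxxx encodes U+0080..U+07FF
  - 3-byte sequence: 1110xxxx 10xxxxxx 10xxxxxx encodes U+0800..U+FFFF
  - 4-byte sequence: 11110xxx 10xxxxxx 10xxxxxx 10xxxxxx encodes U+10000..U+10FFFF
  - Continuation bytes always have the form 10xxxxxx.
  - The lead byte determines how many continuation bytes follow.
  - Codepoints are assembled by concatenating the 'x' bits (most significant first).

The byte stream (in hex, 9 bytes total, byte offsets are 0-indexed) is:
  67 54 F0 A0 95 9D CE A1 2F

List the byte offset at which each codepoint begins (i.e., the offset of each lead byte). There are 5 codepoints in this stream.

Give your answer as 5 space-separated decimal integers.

Byte[0]=67: 1-byte ASCII. cp=U+0067
Byte[1]=54: 1-byte ASCII. cp=U+0054
Byte[2]=F0: 4-byte lead, need 3 cont bytes. acc=0x0
Byte[3]=A0: continuation. acc=(acc<<6)|0x20=0x20
Byte[4]=95: continuation. acc=(acc<<6)|0x15=0x815
Byte[5]=9D: continuation. acc=(acc<<6)|0x1D=0x2055D
Completed: cp=U+2055D (starts at byte 2)
Byte[6]=CE: 2-byte lead, need 1 cont bytes. acc=0xE
Byte[7]=A1: continuation. acc=(acc<<6)|0x21=0x3A1
Completed: cp=U+03A1 (starts at byte 6)
Byte[8]=2F: 1-byte ASCII. cp=U+002F

Answer: 0 1 2 6 8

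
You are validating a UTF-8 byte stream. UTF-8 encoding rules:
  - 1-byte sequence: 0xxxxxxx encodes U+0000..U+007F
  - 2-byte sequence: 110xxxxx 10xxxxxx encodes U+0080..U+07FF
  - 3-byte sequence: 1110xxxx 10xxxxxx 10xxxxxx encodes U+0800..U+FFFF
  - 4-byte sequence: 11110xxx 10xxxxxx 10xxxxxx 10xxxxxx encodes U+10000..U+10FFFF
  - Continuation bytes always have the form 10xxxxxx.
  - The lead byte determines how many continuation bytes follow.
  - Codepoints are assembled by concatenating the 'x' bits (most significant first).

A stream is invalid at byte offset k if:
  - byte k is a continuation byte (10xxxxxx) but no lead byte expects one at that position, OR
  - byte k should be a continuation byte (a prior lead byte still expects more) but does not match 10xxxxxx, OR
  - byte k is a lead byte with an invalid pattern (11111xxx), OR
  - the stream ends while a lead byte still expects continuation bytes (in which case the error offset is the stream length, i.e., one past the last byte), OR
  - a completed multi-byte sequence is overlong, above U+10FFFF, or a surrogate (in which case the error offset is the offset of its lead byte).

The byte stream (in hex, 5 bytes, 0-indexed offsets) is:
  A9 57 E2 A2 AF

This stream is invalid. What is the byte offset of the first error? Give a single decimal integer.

Answer: 0

Derivation:
Byte[0]=A9: INVALID lead byte (not 0xxx/110x/1110/11110)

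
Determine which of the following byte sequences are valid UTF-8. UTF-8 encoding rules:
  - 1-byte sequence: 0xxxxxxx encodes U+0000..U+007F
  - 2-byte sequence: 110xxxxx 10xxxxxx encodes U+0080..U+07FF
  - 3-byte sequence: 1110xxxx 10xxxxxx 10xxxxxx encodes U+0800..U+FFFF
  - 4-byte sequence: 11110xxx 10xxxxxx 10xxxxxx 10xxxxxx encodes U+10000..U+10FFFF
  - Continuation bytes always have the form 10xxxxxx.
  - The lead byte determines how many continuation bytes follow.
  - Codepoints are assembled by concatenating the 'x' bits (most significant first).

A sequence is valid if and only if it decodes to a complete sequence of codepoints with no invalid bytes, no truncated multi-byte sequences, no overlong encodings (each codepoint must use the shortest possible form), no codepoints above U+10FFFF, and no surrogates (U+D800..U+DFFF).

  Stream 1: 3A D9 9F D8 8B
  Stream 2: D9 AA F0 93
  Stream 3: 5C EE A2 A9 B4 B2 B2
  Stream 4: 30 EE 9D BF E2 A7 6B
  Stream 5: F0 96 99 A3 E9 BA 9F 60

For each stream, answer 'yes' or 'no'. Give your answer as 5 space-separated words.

Answer: yes no no no yes

Derivation:
Stream 1: decodes cleanly. VALID
Stream 2: error at byte offset 4. INVALID
Stream 3: error at byte offset 4. INVALID
Stream 4: error at byte offset 6. INVALID
Stream 5: decodes cleanly. VALID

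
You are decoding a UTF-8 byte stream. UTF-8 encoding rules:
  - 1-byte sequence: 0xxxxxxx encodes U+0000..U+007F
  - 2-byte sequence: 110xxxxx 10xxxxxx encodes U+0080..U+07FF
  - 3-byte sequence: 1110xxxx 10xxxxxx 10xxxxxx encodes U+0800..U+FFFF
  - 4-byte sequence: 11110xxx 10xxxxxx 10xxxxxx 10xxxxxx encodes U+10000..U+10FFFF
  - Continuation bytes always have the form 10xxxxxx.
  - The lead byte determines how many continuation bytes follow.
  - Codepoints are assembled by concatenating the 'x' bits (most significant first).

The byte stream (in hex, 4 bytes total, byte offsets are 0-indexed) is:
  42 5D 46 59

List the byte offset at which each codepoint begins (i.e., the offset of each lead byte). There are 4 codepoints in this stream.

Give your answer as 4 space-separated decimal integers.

Byte[0]=42: 1-byte ASCII. cp=U+0042
Byte[1]=5D: 1-byte ASCII. cp=U+005D
Byte[2]=46: 1-byte ASCII. cp=U+0046
Byte[3]=59: 1-byte ASCII. cp=U+0059

Answer: 0 1 2 3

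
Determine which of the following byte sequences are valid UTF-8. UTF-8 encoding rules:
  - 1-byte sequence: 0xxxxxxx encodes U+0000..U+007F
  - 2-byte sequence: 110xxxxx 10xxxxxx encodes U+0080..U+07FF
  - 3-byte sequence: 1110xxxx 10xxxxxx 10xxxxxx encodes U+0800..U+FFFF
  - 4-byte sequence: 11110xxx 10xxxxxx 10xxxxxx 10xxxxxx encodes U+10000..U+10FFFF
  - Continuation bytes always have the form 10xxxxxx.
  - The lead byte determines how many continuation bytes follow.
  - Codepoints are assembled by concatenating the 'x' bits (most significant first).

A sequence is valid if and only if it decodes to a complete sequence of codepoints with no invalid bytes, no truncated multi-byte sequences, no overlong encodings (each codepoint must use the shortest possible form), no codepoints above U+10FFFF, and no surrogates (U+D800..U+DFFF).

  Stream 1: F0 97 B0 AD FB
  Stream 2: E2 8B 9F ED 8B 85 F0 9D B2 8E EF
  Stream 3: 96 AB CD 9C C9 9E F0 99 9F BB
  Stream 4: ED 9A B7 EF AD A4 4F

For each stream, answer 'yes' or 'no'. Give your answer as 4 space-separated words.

Stream 1: error at byte offset 4. INVALID
Stream 2: error at byte offset 11. INVALID
Stream 3: error at byte offset 0. INVALID
Stream 4: decodes cleanly. VALID

Answer: no no no yes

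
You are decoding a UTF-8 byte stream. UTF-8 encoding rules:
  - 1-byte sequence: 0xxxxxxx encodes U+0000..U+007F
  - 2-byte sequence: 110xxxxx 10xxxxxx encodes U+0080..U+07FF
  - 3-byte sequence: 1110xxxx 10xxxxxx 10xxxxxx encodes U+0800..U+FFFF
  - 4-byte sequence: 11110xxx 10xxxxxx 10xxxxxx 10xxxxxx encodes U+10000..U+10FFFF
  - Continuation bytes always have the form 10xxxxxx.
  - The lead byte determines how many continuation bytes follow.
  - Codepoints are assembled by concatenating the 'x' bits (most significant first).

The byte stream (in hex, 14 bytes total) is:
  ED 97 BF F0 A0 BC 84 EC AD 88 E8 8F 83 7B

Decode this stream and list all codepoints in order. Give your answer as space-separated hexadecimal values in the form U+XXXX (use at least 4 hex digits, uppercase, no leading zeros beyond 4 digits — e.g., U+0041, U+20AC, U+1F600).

Byte[0]=ED: 3-byte lead, need 2 cont bytes. acc=0xD
Byte[1]=97: continuation. acc=(acc<<6)|0x17=0x357
Byte[2]=BF: continuation. acc=(acc<<6)|0x3F=0xD5FF
Completed: cp=U+D5FF (starts at byte 0)
Byte[3]=F0: 4-byte lead, need 3 cont bytes. acc=0x0
Byte[4]=A0: continuation. acc=(acc<<6)|0x20=0x20
Byte[5]=BC: continuation. acc=(acc<<6)|0x3C=0x83C
Byte[6]=84: continuation. acc=(acc<<6)|0x04=0x20F04
Completed: cp=U+20F04 (starts at byte 3)
Byte[7]=EC: 3-byte lead, need 2 cont bytes. acc=0xC
Byte[8]=AD: continuation. acc=(acc<<6)|0x2D=0x32D
Byte[9]=88: continuation. acc=(acc<<6)|0x08=0xCB48
Completed: cp=U+CB48 (starts at byte 7)
Byte[10]=E8: 3-byte lead, need 2 cont bytes. acc=0x8
Byte[11]=8F: continuation. acc=(acc<<6)|0x0F=0x20F
Byte[12]=83: continuation. acc=(acc<<6)|0x03=0x83C3
Completed: cp=U+83C3 (starts at byte 10)
Byte[13]=7B: 1-byte ASCII. cp=U+007B

Answer: U+D5FF U+20F04 U+CB48 U+83C3 U+007B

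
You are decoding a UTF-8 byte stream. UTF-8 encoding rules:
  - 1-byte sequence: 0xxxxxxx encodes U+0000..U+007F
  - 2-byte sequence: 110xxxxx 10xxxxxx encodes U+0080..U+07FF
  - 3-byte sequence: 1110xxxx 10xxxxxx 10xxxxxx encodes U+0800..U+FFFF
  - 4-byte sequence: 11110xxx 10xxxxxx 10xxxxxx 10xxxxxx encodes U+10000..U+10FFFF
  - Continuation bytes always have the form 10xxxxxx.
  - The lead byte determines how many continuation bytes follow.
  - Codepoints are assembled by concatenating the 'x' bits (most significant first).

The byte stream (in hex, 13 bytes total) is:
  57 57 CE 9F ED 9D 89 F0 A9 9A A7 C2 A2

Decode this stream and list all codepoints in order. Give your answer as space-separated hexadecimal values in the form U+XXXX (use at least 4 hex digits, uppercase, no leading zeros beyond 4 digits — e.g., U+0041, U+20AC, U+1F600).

Answer: U+0057 U+0057 U+039F U+D749 U+296A7 U+00A2

Derivation:
Byte[0]=57: 1-byte ASCII. cp=U+0057
Byte[1]=57: 1-byte ASCII. cp=U+0057
Byte[2]=CE: 2-byte lead, need 1 cont bytes. acc=0xE
Byte[3]=9F: continuation. acc=(acc<<6)|0x1F=0x39F
Completed: cp=U+039F (starts at byte 2)
Byte[4]=ED: 3-byte lead, need 2 cont bytes. acc=0xD
Byte[5]=9D: continuation. acc=(acc<<6)|0x1D=0x35D
Byte[6]=89: continuation. acc=(acc<<6)|0x09=0xD749
Completed: cp=U+D749 (starts at byte 4)
Byte[7]=F0: 4-byte lead, need 3 cont bytes. acc=0x0
Byte[8]=A9: continuation. acc=(acc<<6)|0x29=0x29
Byte[9]=9A: continuation. acc=(acc<<6)|0x1A=0xA5A
Byte[10]=A7: continuation. acc=(acc<<6)|0x27=0x296A7
Completed: cp=U+296A7 (starts at byte 7)
Byte[11]=C2: 2-byte lead, need 1 cont bytes. acc=0x2
Byte[12]=A2: continuation. acc=(acc<<6)|0x22=0xA2
Completed: cp=U+00A2 (starts at byte 11)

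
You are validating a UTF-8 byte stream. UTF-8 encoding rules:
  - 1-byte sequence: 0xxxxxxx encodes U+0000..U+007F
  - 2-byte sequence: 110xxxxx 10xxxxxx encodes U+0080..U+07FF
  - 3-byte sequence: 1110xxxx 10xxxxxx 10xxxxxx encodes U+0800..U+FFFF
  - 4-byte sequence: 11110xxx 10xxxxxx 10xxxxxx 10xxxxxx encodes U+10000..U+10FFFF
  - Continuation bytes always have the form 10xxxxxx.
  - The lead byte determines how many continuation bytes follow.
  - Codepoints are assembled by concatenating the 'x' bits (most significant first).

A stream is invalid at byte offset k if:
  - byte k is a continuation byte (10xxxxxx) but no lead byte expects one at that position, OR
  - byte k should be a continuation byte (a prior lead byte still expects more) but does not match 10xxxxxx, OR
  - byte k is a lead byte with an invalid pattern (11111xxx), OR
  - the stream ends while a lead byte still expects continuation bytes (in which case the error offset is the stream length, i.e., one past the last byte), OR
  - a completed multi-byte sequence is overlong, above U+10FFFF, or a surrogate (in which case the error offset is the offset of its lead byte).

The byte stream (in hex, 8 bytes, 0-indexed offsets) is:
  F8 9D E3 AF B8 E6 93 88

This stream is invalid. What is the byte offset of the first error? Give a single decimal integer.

Answer: 0

Derivation:
Byte[0]=F8: INVALID lead byte (not 0xxx/110x/1110/11110)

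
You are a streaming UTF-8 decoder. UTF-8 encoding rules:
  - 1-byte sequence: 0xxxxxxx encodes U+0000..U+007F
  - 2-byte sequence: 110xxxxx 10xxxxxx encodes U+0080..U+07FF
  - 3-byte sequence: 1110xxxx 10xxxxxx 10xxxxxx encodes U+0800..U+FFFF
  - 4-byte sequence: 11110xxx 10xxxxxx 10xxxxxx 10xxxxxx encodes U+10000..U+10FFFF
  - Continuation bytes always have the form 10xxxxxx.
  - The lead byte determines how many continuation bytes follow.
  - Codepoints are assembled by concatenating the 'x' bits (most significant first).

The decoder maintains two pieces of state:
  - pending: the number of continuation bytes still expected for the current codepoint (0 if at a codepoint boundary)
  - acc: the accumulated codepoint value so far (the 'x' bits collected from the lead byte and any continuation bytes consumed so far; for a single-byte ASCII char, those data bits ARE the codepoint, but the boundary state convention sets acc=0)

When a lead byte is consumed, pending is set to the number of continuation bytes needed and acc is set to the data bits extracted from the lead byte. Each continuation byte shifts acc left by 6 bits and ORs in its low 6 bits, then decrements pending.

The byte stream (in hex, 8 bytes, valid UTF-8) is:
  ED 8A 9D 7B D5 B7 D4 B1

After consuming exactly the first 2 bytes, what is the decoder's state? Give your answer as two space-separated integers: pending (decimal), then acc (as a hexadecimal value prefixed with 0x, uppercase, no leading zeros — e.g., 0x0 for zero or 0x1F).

Answer: 1 0x34A

Derivation:
Byte[0]=ED: 3-byte lead. pending=2, acc=0xD
Byte[1]=8A: continuation. acc=(acc<<6)|0x0A=0x34A, pending=1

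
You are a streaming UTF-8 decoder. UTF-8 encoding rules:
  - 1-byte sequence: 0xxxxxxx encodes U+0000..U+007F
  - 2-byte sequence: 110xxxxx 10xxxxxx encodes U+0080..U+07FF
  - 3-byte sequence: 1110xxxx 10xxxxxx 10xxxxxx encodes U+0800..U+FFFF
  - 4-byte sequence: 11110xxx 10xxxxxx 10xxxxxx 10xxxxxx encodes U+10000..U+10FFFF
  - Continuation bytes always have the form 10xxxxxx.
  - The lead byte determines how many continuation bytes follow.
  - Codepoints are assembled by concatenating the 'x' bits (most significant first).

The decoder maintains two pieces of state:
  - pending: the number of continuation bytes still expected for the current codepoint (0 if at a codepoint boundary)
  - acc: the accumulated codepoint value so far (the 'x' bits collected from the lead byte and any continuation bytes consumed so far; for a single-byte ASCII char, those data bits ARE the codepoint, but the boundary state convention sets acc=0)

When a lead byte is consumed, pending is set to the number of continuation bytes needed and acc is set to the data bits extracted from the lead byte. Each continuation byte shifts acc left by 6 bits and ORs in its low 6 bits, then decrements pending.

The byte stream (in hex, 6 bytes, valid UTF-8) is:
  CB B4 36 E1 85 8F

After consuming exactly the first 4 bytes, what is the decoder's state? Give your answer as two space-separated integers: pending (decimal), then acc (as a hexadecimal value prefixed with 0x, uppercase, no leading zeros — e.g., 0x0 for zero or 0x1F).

Answer: 2 0x1

Derivation:
Byte[0]=CB: 2-byte lead. pending=1, acc=0xB
Byte[1]=B4: continuation. acc=(acc<<6)|0x34=0x2F4, pending=0
Byte[2]=36: 1-byte. pending=0, acc=0x0
Byte[3]=E1: 3-byte lead. pending=2, acc=0x1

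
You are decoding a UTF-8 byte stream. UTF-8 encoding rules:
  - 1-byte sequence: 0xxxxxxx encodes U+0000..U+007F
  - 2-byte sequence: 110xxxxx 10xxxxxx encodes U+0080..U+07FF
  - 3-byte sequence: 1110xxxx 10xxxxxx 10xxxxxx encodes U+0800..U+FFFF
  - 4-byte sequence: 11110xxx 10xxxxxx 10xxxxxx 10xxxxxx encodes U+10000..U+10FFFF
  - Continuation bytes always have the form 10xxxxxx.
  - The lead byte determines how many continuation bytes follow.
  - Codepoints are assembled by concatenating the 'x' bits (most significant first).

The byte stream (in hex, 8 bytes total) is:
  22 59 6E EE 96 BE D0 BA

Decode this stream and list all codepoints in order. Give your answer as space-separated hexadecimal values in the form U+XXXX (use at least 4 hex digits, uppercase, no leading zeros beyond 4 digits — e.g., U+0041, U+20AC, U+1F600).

Byte[0]=22: 1-byte ASCII. cp=U+0022
Byte[1]=59: 1-byte ASCII. cp=U+0059
Byte[2]=6E: 1-byte ASCII. cp=U+006E
Byte[3]=EE: 3-byte lead, need 2 cont bytes. acc=0xE
Byte[4]=96: continuation. acc=(acc<<6)|0x16=0x396
Byte[5]=BE: continuation. acc=(acc<<6)|0x3E=0xE5BE
Completed: cp=U+E5BE (starts at byte 3)
Byte[6]=D0: 2-byte lead, need 1 cont bytes. acc=0x10
Byte[7]=BA: continuation. acc=(acc<<6)|0x3A=0x43A
Completed: cp=U+043A (starts at byte 6)

Answer: U+0022 U+0059 U+006E U+E5BE U+043A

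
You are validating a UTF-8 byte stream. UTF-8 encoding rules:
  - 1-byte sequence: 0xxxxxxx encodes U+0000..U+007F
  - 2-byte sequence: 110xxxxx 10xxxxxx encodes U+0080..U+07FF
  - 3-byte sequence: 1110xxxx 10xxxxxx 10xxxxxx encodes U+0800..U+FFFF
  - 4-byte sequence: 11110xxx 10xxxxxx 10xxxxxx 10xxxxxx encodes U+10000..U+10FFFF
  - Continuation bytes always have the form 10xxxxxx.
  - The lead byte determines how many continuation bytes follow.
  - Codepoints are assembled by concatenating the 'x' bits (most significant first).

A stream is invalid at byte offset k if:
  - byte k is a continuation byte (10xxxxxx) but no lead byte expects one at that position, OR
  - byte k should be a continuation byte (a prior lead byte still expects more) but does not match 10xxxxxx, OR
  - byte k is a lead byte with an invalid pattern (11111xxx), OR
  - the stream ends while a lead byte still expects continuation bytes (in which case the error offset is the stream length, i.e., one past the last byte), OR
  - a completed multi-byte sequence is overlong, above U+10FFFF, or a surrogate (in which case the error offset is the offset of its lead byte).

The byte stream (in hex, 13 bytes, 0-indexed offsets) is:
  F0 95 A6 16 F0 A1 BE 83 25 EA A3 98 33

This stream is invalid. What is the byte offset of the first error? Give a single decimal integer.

Answer: 3

Derivation:
Byte[0]=F0: 4-byte lead, need 3 cont bytes. acc=0x0
Byte[1]=95: continuation. acc=(acc<<6)|0x15=0x15
Byte[2]=A6: continuation. acc=(acc<<6)|0x26=0x566
Byte[3]=16: expected 10xxxxxx continuation. INVALID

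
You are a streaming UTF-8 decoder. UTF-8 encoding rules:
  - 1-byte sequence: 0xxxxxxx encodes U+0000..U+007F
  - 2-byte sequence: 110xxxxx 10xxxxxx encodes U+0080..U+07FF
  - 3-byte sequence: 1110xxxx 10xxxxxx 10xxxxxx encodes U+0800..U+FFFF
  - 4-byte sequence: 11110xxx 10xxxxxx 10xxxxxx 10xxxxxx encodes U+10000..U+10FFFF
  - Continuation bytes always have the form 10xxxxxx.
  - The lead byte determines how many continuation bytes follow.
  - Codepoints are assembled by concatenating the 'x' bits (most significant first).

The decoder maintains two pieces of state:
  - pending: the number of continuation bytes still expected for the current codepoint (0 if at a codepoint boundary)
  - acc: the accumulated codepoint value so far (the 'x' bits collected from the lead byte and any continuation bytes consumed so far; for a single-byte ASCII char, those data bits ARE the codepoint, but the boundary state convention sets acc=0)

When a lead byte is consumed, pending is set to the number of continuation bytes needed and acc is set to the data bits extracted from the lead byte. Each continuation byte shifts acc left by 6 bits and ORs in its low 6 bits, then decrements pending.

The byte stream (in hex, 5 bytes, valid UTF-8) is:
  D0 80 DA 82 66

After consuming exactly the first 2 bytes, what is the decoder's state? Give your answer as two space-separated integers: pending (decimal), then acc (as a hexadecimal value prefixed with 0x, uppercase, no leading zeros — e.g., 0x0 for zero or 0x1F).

Byte[0]=D0: 2-byte lead. pending=1, acc=0x10
Byte[1]=80: continuation. acc=(acc<<6)|0x00=0x400, pending=0

Answer: 0 0x400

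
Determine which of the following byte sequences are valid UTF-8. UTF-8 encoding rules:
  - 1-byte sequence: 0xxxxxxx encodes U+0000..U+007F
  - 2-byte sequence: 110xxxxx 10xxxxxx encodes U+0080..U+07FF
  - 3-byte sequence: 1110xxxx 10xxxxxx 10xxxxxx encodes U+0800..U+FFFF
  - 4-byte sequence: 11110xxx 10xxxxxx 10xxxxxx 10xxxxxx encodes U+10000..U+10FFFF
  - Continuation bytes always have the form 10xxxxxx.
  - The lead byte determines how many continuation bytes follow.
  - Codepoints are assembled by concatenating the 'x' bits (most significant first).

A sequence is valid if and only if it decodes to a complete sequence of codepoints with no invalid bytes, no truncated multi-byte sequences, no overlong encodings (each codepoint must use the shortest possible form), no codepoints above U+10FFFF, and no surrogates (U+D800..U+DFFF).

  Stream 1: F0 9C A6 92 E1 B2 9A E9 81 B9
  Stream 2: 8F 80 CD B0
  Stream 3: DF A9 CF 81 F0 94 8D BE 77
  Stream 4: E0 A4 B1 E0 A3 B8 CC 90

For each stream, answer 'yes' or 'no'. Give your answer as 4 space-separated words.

Answer: yes no yes yes

Derivation:
Stream 1: decodes cleanly. VALID
Stream 2: error at byte offset 0. INVALID
Stream 3: decodes cleanly. VALID
Stream 4: decodes cleanly. VALID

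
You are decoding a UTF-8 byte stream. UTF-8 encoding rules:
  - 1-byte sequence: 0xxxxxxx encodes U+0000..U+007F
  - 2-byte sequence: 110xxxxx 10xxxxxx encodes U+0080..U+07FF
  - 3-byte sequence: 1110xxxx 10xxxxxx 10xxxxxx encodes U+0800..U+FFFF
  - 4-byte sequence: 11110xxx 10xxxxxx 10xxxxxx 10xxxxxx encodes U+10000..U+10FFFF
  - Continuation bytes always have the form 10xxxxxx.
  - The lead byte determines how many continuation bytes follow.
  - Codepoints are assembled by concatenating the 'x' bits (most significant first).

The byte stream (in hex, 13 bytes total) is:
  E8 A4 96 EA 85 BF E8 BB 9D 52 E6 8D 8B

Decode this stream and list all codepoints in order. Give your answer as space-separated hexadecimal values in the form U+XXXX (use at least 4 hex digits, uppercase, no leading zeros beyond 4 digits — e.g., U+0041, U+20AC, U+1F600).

Byte[0]=E8: 3-byte lead, need 2 cont bytes. acc=0x8
Byte[1]=A4: continuation. acc=(acc<<6)|0x24=0x224
Byte[2]=96: continuation. acc=(acc<<6)|0x16=0x8916
Completed: cp=U+8916 (starts at byte 0)
Byte[3]=EA: 3-byte lead, need 2 cont bytes. acc=0xA
Byte[4]=85: continuation. acc=(acc<<6)|0x05=0x285
Byte[5]=BF: continuation. acc=(acc<<6)|0x3F=0xA17F
Completed: cp=U+A17F (starts at byte 3)
Byte[6]=E8: 3-byte lead, need 2 cont bytes. acc=0x8
Byte[7]=BB: continuation. acc=(acc<<6)|0x3B=0x23B
Byte[8]=9D: continuation. acc=(acc<<6)|0x1D=0x8EDD
Completed: cp=U+8EDD (starts at byte 6)
Byte[9]=52: 1-byte ASCII. cp=U+0052
Byte[10]=E6: 3-byte lead, need 2 cont bytes. acc=0x6
Byte[11]=8D: continuation. acc=(acc<<6)|0x0D=0x18D
Byte[12]=8B: continuation. acc=(acc<<6)|0x0B=0x634B
Completed: cp=U+634B (starts at byte 10)

Answer: U+8916 U+A17F U+8EDD U+0052 U+634B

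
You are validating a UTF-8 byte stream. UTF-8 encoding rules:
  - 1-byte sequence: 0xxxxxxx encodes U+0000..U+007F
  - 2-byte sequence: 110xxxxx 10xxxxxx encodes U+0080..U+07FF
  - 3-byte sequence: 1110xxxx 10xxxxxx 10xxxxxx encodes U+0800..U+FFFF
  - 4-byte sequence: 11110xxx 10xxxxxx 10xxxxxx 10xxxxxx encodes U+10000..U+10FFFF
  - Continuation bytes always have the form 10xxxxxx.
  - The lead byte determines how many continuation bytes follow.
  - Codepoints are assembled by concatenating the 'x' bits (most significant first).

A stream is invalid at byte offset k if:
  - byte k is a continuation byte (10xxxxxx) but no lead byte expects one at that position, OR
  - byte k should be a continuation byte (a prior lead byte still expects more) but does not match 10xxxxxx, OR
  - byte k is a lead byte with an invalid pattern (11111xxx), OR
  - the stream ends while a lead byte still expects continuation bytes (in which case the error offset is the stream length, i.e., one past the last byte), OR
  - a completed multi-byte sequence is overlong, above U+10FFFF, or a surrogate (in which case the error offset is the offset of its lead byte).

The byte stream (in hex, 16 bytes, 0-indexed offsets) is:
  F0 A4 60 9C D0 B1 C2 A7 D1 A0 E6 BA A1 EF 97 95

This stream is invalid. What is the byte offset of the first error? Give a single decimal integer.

Answer: 2

Derivation:
Byte[0]=F0: 4-byte lead, need 3 cont bytes. acc=0x0
Byte[1]=A4: continuation. acc=(acc<<6)|0x24=0x24
Byte[2]=60: expected 10xxxxxx continuation. INVALID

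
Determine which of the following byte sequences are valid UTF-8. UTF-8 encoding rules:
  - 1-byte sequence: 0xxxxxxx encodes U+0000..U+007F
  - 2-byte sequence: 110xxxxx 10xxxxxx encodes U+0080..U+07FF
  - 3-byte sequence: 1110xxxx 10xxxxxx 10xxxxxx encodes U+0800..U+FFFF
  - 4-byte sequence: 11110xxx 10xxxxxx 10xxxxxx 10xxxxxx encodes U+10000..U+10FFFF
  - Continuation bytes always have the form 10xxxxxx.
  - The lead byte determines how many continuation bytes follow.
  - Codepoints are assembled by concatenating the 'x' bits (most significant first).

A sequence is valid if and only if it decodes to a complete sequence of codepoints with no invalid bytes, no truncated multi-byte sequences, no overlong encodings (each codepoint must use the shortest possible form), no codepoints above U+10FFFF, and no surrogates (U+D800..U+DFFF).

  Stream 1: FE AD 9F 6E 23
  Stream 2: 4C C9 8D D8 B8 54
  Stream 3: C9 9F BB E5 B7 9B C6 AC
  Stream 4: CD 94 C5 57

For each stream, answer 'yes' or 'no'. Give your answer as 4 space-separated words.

Answer: no yes no no

Derivation:
Stream 1: error at byte offset 0. INVALID
Stream 2: decodes cleanly. VALID
Stream 3: error at byte offset 2. INVALID
Stream 4: error at byte offset 3. INVALID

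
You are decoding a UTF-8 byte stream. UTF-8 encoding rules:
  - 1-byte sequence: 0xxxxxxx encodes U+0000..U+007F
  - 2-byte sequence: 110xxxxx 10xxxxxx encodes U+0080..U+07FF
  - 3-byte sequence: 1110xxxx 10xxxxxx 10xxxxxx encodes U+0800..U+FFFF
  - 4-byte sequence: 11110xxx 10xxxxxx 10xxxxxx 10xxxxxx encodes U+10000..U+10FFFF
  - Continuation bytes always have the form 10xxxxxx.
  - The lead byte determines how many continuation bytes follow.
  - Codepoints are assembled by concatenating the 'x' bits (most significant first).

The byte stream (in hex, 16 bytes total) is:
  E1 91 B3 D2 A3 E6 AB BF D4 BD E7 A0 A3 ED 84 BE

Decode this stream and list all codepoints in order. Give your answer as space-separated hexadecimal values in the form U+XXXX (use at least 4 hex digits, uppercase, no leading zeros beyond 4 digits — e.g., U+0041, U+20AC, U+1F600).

Byte[0]=E1: 3-byte lead, need 2 cont bytes. acc=0x1
Byte[1]=91: continuation. acc=(acc<<6)|0x11=0x51
Byte[2]=B3: continuation. acc=(acc<<6)|0x33=0x1473
Completed: cp=U+1473 (starts at byte 0)
Byte[3]=D2: 2-byte lead, need 1 cont bytes. acc=0x12
Byte[4]=A3: continuation. acc=(acc<<6)|0x23=0x4A3
Completed: cp=U+04A3 (starts at byte 3)
Byte[5]=E6: 3-byte lead, need 2 cont bytes. acc=0x6
Byte[6]=AB: continuation. acc=(acc<<6)|0x2B=0x1AB
Byte[7]=BF: continuation. acc=(acc<<6)|0x3F=0x6AFF
Completed: cp=U+6AFF (starts at byte 5)
Byte[8]=D4: 2-byte lead, need 1 cont bytes. acc=0x14
Byte[9]=BD: continuation. acc=(acc<<6)|0x3D=0x53D
Completed: cp=U+053D (starts at byte 8)
Byte[10]=E7: 3-byte lead, need 2 cont bytes. acc=0x7
Byte[11]=A0: continuation. acc=(acc<<6)|0x20=0x1E0
Byte[12]=A3: continuation. acc=(acc<<6)|0x23=0x7823
Completed: cp=U+7823 (starts at byte 10)
Byte[13]=ED: 3-byte lead, need 2 cont bytes. acc=0xD
Byte[14]=84: continuation. acc=(acc<<6)|0x04=0x344
Byte[15]=BE: continuation. acc=(acc<<6)|0x3E=0xD13E
Completed: cp=U+D13E (starts at byte 13)

Answer: U+1473 U+04A3 U+6AFF U+053D U+7823 U+D13E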